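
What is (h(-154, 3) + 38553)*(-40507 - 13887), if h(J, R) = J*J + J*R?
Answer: -3361929958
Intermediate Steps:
h(J, R) = J**2 + J*R
(h(-154, 3) + 38553)*(-40507 - 13887) = (-154*(-154 + 3) + 38553)*(-40507 - 13887) = (-154*(-151) + 38553)*(-54394) = (23254 + 38553)*(-54394) = 61807*(-54394) = -3361929958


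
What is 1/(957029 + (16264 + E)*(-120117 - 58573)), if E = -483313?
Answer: 1/83457942839 ≈ 1.1982e-11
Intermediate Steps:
1/(957029 + (16264 + E)*(-120117 - 58573)) = 1/(957029 + (16264 - 483313)*(-120117 - 58573)) = 1/(957029 - 467049*(-178690)) = 1/(957029 + 83456985810) = 1/83457942839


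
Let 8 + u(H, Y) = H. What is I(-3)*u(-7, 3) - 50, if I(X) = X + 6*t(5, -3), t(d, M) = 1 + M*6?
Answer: 1525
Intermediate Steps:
t(d, M) = 1 + 6*M
u(H, Y) = -8 + H
I(X) = -102 + X (I(X) = X + 6*(1 + 6*(-3)) = X + 6*(1 - 18) = X + 6*(-17) = X - 102 = -102 + X)
I(-3)*u(-7, 3) - 50 = (-102 - 3)*(-8 - 7) - 50 = -105*(-15) - 50 = 1575 - 50 = 1525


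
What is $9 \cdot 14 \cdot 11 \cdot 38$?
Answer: $52668$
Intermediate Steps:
$9 \cdot 14 \cdot 11 \cdot 38 = 126 \cdot 11 \cdot 38 = 1386 \cdot 38 = 52668$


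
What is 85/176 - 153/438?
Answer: 1717/12848 ≈ 0.13364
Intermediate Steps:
85/176 - 153/438 = 85*(1/176) - 153*1/438 = 85/176 - 51/146 = 1717/12848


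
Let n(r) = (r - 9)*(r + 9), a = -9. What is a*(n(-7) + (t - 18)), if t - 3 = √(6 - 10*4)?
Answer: 423 - 9*I*√34 ≈ 423.0 - 52.479*I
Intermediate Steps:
n(r) = (-9 + r)*(9 + r)
t = 3 + I*√34 (t = 3 + √(6 - 10*4) = 3 + √(6 - 40) = 3 + √(-34) = 3 + I*√34 ≈ 3.0 + 5.831*I)
a*(n(-7) + (t - 18)) = -9*((-81 + (-7)²) + ((3 + I*√34) - 18)) = -9*((-81 + 49) + (-15 + I*√34)) = -9*(-32 + (-15 + I*√34)) = -9*(-47 + I*√34) = 423 - 9*I*√34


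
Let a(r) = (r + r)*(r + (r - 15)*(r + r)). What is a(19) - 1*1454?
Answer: 5044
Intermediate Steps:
a(r) = 2*r*(r + 2*r*(-15 + r)) (a(r) = (2*r)*(r + (-15 + r)*(2*r)) = (2*r)*(r + 2*r*(-15 + r)) = 2*r*(r + 2*r*(-15 + r)))
a(19) - 1*1454 = 19²*(-58 + 4*19) - 1*1454 = 361*(-58 + 76) - 1454 = 361*18 - 1454 = 6498 - 1454 = 5044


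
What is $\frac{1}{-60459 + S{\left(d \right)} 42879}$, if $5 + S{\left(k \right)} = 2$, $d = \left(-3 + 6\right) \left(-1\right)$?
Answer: $- \frac{1}{189096} \approx -5.2883 \cdot 10^{-6}$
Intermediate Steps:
$d = -3$ ($d = 3 \left(-1\right) = -3$)
$S{\left(k \right)} = -3$ ($S{\left(k \right)} = -5 + 2 = -3$)
$\frac{1}{-60459 + S{\left(d \right)} 42879} = \frac{1}{-60459 - 128637} = \frac{1}{-189096} = - \frac{1}{189096}$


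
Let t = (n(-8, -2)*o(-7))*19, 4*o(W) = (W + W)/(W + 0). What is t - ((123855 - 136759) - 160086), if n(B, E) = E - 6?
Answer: 172914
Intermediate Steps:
n(B, E) = -6 + E
o(W) = ½ (o(W) = ((W + W)/(W + 0))/4 = ((2*W)/W)/4 = (¼)*2 = ½)
t = -76 (t = ((-6 - 2)*(½))*19 = -8*½*19 = -4*19 = -76)
t - ((123855 - 136759) - 160086) = -76 - ((123855 - 136759) - 160086) = -76 - (-12904 - 160086) = -76 - 1*(-172990) = -76 + 172990 = 172914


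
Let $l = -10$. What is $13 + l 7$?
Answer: $-57$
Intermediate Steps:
$13 + l 7 = 13 - 70 = -57$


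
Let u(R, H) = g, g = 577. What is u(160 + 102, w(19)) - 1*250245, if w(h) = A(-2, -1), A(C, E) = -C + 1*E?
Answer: -249668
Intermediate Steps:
A(C, E) = E - C (A(C, E) = -C + E = E - C)
w(h) = 1 (w(h) = -1 - 1*(-2) = -1 + 2 = 1)
u(R, H) = 577
u(160 + 102, w(19)) - 1*250245 = 577 - 1*250245 = 577 - 250245 = -249668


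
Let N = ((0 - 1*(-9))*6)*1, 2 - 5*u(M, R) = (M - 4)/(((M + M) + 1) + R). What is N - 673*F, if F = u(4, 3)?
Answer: -1076/5 ≈ -215.20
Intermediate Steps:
u(M, R) = 2/5 - (-4 + M)/(5*(1 + R + 2*M)) (u(M, R) = 2/5 - (M - 4)/(5*(((M + M) + 1) + R)) = 2/5 - (-4 + M)/(5*((2*M + 1) + R)) = 2/5 - (-4 + M)/(5*((1 + 2*M) + R)) = 2/5 - (-4 + M)/(5*(1 + R + 2*M)))
F = 2/5 (F = (6 + 2*3 + 3*4)/(5*(1 + 3 + 2*4)) = (6 + 6 + 12)/(5*(1 + 3 + 8)) = (1/5)*24/12 = (1/5)*(1/12)*24 = 2/5 ≈ 0.40000)
N = 54 (N = ((0 + 9)*6)*1 = (9*6)*1 = 54*1 = 54)
N - 673*F = 54 - 673*2/5 = 54 - 1346/5 = -1076/5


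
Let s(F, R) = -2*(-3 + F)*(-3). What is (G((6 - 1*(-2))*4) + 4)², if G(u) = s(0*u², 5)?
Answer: 196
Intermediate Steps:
s(F, R) = -18 + 6*F (s(F, R) = (6 - 2*F)*(-3) = -18 + 6*F)
G(u) = -18 (G(u) = -18 + 6*(0*u²) = -18 + 6*0 = -18 + 0 = -18)
(G((6 - 1*(-2))*4) + 4)² = (-18 + 4)² = (-14)² = 196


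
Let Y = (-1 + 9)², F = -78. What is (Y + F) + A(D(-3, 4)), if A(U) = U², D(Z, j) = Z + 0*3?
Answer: -5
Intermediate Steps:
Y = 64 (Y = 8² = 64)
D(Z, j) = Z (D(Z, j) = Z + 0 = Z)
(Y + F) + A(D(-3, 4)) = (64 - 78) + (-3)² = -14 + 9 = -5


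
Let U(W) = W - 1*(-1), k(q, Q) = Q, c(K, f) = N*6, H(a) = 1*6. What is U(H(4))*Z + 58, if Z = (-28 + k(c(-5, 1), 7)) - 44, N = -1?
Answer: -397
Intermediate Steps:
H(a) = 6
c(K, f) = -6 (c(K, f) = -1*6 = -6)
U(W) = 1 + W (U(W) = W + 1 = 1 + W)
Z = -65 (Z = (-28 + 7) - 44 = -21 - 44 = -65)
U(H(4))*Z + 58 = (1 + 6)*(-65) + 58 = 7*(-65) + 58 = -455 + 58 = -397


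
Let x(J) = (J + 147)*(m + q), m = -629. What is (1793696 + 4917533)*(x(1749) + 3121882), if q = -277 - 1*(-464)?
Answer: 15327440351650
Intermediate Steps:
q = 187 (q = -277 + 464 = 187)
x(J) = -64974 - 442*J (x(J) = (J + 147)*(-629 + 187) = (147 + J)*(-442) = -64974 - 442*J)
(1793696 + 4917533)*(x(1749) + 3121882) = (1793696 + 4917533)*((-64974 - 442*1749) + 3121882) = 6711229*((-64974 - 773058) + 3121882) = 6711229*(-838032 + 3121882) = 6711229*2283850 = 15327440351650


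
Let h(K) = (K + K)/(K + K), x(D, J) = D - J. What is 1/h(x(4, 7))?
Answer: 1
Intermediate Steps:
h(K) = 1 (h(K) = (2*K)/((2*K)) = (2*K)*(1/(2*K)) = 1)
1/h(x(4, 7)) = 1/1 = 1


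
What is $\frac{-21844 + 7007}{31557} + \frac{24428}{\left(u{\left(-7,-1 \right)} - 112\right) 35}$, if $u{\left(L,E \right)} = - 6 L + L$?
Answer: $- \frac{810860111}{85046115} \approx -9.5344$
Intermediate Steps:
$u{\left(L,E \right)} = - 5 L$
$\frac{-21844 + 7007}{31557} + \frac{24428}{\left(u{\left(-7,-1 \right)} - 112\right) 35} = \frac{-21844 + 7007}{31557} + \frac{24428}{\left(\left(-5\right) \left(-7\right) - 112\right) 35} = \left(-14837\right) \frac{1}{31557} + \frac{24428}{\left(35 - 112\right) 35} = - \frac{14837}{31557} + \frac{24428}{\left(-77\right) 35} = - \frac{14837}{31557} + \frac{24428}{-2695} = - \frac{14837}{31557} + 24428 \left(- \frac{1}{2695}\right) = - \frac{14837}{31557} - \frac{24428}{2695} = - \frac{810860111}{85046115}$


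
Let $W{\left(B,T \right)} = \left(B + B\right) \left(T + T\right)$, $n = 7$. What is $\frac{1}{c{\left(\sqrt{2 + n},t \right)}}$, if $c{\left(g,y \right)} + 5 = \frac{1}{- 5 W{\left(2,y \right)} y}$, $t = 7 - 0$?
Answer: $- \frac{1960}{9801} \approx -0.19998$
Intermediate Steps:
$W{\left(B,T \right)} = 4 B T$ ($W{\left(B,T \right)} = 2 B 2 T = 4 B T$)
$t = 7$ ($t = 7 + 0 = 7$)
$c{\left(g,y \right)} = -5 - \frac{1}{40 y^{2}}$ ($c{\left(g,y \right)} = -5 + \frac{1}{- 5 \cdot 4 \cdot 2 y y} = -5 + \frac{1}{- 5 \cdot 8 y y} = -5 + \frac{1}{- 40 y y} = -5 + \frac{1}{\left(-40\right) y^{2}} = -5 - \frac{1}{40 y^{2}}$)
$\frac{1}{c{\left(\sqrt{2 + n},t \right)}} = \frac{1}{-5 - \frac{1}{40 \cdot 49}} = \frac{1}{-5 - \frac{1}{1960}} = \frac{1}{- \frac{9801}{1960}} = - \frac{1960}{9801}$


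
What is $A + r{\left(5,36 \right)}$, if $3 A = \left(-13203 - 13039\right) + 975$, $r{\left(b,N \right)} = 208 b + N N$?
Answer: $- \frac{18259}{3} \approx -6086.3$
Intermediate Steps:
$r{\left(b,N \right)} = N^{2} + 208 b$ ($r{\left(b,N \right)} = 208 b + N^{2} = N^{2} + 208 b$)
$A = - \frac{25267}{3}$ ($A = \frac{\left(-13203 - 13039\right) + 975}{3} = \frac{-26242 + 975}{3} = \frac{1}{3} \left(-25267\right) = - \frac{25267}{3} \approx -8422.3$)
$A + r{\left(5,36 \right)} = - \frac{25267}{3} + \left(36^{2} + 208 \cdot 5\right) = - \frac{25267}{3} + \left(1296 + 1040\right) = - \frac{25267}{3} + 2336 = - \frac{18259}{3}$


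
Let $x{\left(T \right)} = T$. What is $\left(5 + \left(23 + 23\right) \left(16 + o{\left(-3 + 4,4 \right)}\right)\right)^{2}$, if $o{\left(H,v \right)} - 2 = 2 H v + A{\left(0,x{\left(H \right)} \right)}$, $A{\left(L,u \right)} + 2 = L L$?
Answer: $1229881$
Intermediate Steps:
$A{\left(L,u \right)} = -2 + L^{2}$ ($A{\left(L,u \right)} = -2 + L L = -2 + L^{2}$)
$o{\left(H,v \right)} = 2 H v$ ($o{\left(H,v \right)} = 2 - \left(2 + 0 - 2 H v\right) = 2 + \left(2 H v + \left(-2 + 0\right)\right) = 2 + \left(2 H v - 2\right) = 2 + \left(-2 + 2 H v\right) = 2 H v$)
$\left(5 + \left(23 + 23\right) \left(16 + o{\left(-3 + 4,4 \right)}\right)\right)^{2} = \left(5 + \left(23 + 23\right) \left(16 + 2 \left(-3 + 4\right) 4\right)\right)^{2} = \left(5 + 46 \left(16 + 2 \cdot 1 \cdot 4\right)\right)^{2} = \left(5 + 46 \left(16 + 8\right)\right)^{2} = \left(5 + 46 \cdot 24\right)^{2} = \left(5 + 1104\right)^{2} = 1109^{2} = 1229881$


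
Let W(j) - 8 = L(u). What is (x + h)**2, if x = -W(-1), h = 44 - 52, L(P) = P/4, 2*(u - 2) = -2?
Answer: 4225/16 ≈ 264.06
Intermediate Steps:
u = 1 (u = 2 + (1/2)*(-2) = 2 - 1 = 1)
L(P) = P/4 (L(P) = P*(1/4) = P/4)
W(j) = 33/4 (W(j) = 8 + (1/4)*1 = 8 + 1/4 = 33/4)
h = -8
x = -33/4 (x = -1*33/4 = -33/4 ≈ -8.2500)
(x + h)**2 = (-33/4 - 8)**2 = (-65/4)**2 = 4225/16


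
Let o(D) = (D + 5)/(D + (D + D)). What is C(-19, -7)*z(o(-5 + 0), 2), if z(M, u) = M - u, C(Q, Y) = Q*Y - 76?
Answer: -114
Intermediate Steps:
o(D) = (5 + D)/(3*D) (o(D) = (5 + D)/(D + 2*D) = (5 + D)/((3*D)) = (5 + D)*(1/(3*D)) = (5 + D)/(3*D))
C(Q, Y) = -76 + Q*Y
C(-19, -7)*z(o(-5 + 0), 2) = (-76 - 19*(-7))*((5 + (-5 + 0))/(3*(-5 + 0)) - 1*2) = (-76 + 133)*((⅓)*(5 - 5)/(-5) - 2) = 57*((⅓)*(-⅕)*0 - 2) = 57*(0 - 2) = 57*(-2) = -114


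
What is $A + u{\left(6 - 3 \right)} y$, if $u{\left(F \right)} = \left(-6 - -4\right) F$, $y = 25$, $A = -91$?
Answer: $-241$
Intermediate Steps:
$u{\left(F \right)} = - 2 F$ ($u{\left(F \right)} = \left(-6 + 4\right) F = - 2 F$)
$A + u{\left(6 - 3 \right)} y = -91 + - 2 \left(6 - 3\right) 25 = -91 + \left(-2\right) 3 \cdot 25 = -91 - 150 = -241$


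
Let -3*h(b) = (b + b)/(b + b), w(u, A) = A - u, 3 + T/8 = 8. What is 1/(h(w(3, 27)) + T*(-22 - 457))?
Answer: -3/57481 ≈ -5.2191e-5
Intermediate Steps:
T = 40 (T = -24 + 8*8 = -24 + 64 = 40)
h(b) = -1/3 (h(b) = -(b + b)/(3*(b + b)) = -2*b/(3*(2*b)) = -2*b*1/(2*b)/3 = -1/3*1 = -1/3)
1/(h(w(3, 27)) + T*(-22 - 457)) = 1/(-1/3 + 40*(-22 - 457)) = 1/(-1/3 + 40*(-479)) = 1/(-1/3 - 19160) = 1/(-57481/3) = -3/57481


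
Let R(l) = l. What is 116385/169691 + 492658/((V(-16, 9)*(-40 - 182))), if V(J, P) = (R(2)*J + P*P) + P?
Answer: -41050527709/1092470658 ≈ -37.576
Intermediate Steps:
V(J, P) = P + P² + 2*J (V(J, P) = (2*J + P*P) + P = (2*J + P²) + P = (P² + 2*J) + P = P + P² + 2*J)
116385/169691 + 492658/((V(-16, 9)*(-40 - 182))) = 116385/169691 + 492658/(((9 + 9² + 2*(-16))*(-40 - 182))) = 116385*(1/169691) + 492658/(((9 + 81 - 32)*(-222))) = 116385/169691 + 492658/((58*(-222))) = 116385/169691 + 492658/(-12876) = 116385/169691 + 492658*(-1/12876) = 116385/169691 - 246329/6438 = -41050527709/1092470658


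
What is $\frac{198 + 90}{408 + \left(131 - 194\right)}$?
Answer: $\frac{96}{115} \approx 0.83478$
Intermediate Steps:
$\frac{198 + 90}{408 + \left(131 - 194\right)} = \frac{288}{408 + \left(131 - 194\right)} = \frac{288}{408 - 63} = \frac{288}{345} = 288 \cdot \frac{1}{345} = \frac{96}{115}$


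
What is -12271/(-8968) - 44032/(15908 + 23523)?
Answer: 2069275/8223656 ≈ 0.25162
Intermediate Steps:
-12271/(-8968) - 44032/(15908 + 23523) = -12271*(-1/8968) - 44032/39431 = 12271/8968 - 44032*1/39431 = 12271/8968 - 1024/917 = 2069275/8223656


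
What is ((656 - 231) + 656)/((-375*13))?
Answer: -1081/4875 ≈ -0.22174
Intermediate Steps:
((656 - 231) + 656)/((-375*13)) = (425 + 656)/(-4875) = 1081*(-1/4875) = -1081/4875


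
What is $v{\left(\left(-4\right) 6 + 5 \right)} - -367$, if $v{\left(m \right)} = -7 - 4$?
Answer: $356$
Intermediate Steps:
$v{\left(m \right)} = -11$ ($v{\left(m \right)} = -7 - 4 = -11$)
$v{\left(\left(-4\right) 6 + 5 \right)} - -367 = -11 - -367 = -11 + 367 = 356$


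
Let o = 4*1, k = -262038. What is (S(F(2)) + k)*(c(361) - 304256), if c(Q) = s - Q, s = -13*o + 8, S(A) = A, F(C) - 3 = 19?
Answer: 79826056576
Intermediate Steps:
F(C) = 22 (F(C) = 3 + 19 = 22)
o = 4
s = -44 (s = -13*4 + 8 = -52 + 8 = -44)
c(Q) = -44 - Q
(S(F(2)) + k)*(c(361) - 304256) = (22 - 262038)*((-44 - 1*361) - 304256) = -262016*((-44 - 361) - 304256) = -262016*(-405 - 304256) = -262016*(-304661) = 79826056576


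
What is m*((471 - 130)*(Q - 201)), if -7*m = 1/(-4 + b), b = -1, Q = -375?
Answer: -196416/35 ≈ -5611.9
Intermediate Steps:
m = 1/35 (m = -1/(7*(-4 - 1)) = -1/7/(-5) = -1/7*(-1/5) = 1/35 ≈ 0.028571)
m*((471 - 130)*(Q - 201)) = ((471 - 130)*(-375 - 201))/35 = (341*(-576))/35 = (1/35)*(-196416) = -196416/35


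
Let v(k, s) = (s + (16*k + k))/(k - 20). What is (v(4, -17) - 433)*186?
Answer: -649047/8 ≈ -81131.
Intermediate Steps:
v(k, s) = (s + 17*k)/(-20 + k)
(v(4, -17) - 433)*186 = ((-17 + 17*4)/(-20 + 4) - 433)*186 = ((-17 + 68)/(-16) - 433)*186 = (-1/16*51 - 433)*186 = (-51/16 - 433)*186 = -6979/16*186 = -649047/8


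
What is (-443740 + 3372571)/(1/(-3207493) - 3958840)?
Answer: -9394204930683/12697951588121 ≈ -0.73982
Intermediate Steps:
(-443740 + 3372571)/(1/(-3207493) - 3958840) = 2928831/(-1/3207493 - 3958840) = 2928831/(-12697951588121/3207493) = 2928831*(-3207493/12697951588121) = -9394204930683/12697951588121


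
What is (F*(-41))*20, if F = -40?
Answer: 32800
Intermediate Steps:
(F*(-41))*20 = -40*(-41)*20 = 1640*20 = 32800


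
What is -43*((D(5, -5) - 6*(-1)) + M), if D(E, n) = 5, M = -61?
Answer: 2150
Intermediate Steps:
-43*((D(5, -5) - 6*(-1)) + M) = -43*((5 - 6*(-1)) - 61) = -43*((5 + 6) - 61) = -43*(11 - 61) = -43*(-50) = 2150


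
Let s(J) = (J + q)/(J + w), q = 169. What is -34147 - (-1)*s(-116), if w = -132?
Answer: -8468509/248 ≈ -34147.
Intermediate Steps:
s(J) = (169 + J)/(-132 + J) (s(J) = (J + 169)/(J - 132) = (169 + J)/(-132 + J))
-34147 - (-1)*s(-116) = -34147 - (-1)*(169 - 116)/(-132 - 116) = -34147 - (-1)*53/(-248) = -34147 - (-1)*(-1/248*53) = -34147 - (-1)*(-53)/248 = -34147 - 1*53/248 = -34147 - 53/248 = -8468509/248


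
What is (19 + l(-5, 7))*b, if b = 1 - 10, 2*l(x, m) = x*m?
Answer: -27/2 ≈ -13.500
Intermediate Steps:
l(x, m) = m*x/2 (l(x, m) = (x*m)/2 = (m*x)/2 = m*x/2)
b = -9
(19 + l(-5, 7))*b = (19 + (1/2)*7*(-5))*(-9) = (19 - 35/2)*(-9) = (3/2)*(-9) = -27/2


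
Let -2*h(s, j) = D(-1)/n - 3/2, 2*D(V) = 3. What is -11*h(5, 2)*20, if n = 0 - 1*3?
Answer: -220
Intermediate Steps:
D(V) = 3/2 (D(V) = (1/2)*3 = 3/2)
n = -3 (n = 0 - 3 = -3)
h(s, j) = 1 (h(s, j) = -((3/2)/(-3) - 3/2)/2 = -((3/2)*(-1/3) - 3*1/2)/2 = -(-1/2 - 3/2)/2 = -1/2*(-2) = 1)
-11*h(5, 2)*20 = -11*1*20 = -11*20 = -220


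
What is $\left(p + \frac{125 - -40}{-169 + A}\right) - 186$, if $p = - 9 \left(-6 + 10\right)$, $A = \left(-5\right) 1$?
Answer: $- \frac{12931}{58} \approx -222.95$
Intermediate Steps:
$A = -5$
$p = -36$ ($p = \left(-9\right) 4 = -36$)
$\left(p + \frac{125 - -40}{-169 + A}\right) - 186 = \left(-36 + \frac{125 - -40}{-169 - 5}\right) - 186 = \left(-36 + \frac{125 + \left(-7 + 47\right)}{-174}\right) - 186 = \left(-36 + \left(125 + 40\right) \left(- \frac{1}{174}\right)\right) - 186 = \left(-36 + 165 \left(- \frac{1}{174}\right)\right) - 186 = \left(-36 - \frac{55}{58}\right) - 186 = - \frac{2143}{58} - 186 = - \frac{12931}{58}$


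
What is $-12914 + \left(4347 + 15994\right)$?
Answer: $7427$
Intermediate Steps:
$-12914 + \left(4347 + 15994\right) = -12914 + 20341 = 7427$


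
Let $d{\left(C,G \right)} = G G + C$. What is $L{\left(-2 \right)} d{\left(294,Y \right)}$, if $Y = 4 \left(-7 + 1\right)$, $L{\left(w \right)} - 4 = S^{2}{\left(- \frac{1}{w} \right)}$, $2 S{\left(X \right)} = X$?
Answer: $\frac{28275}{8} \approx 3534.4$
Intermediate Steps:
$S{\left(X \right)} = \frac{X}{2}$
$L{\left(w \right)} = 4 + \frac{1}{4 w^{2}}$ ($L{\left(w \right)} = 4 + \left(\frac{\left(-1\right) \frac{1}{w}}{2}\right)^{2} = 4 + \left(- \frac{1}{2 w}\right)^{2} = 4 + \frac{1}{4 w^{2}}$)
$Y = -24$ ($Y = 4 \left(-6\right) = -24$)
$d{\left(C,G \right)} = C + G^{2}$ ($d{\left(C,G \right)} = G^{2} + C = C + G^{2}$)
$L{\left(-2 \right)} d{\left(294,Y \right)} = \left(4 + \frac{1}{4 \cdot 4}\right) \left(294 + \left(-24\right)^{2}\right) = \left(4 + \frac{1}{4} \cdot \frac{1}{4}\right) \left(294 + 576\right) = \left(4 + \frac{1}{16}\right) 870 = \frac{65}{16} \cdot 870 = \frac{28275}{8}$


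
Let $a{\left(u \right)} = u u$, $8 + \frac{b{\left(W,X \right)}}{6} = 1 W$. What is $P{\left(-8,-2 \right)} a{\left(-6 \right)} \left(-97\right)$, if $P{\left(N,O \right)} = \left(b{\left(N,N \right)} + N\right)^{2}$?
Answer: $-37769472$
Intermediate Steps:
$b{\left(W,X \right)} = -48 + 6 W$ ($b{\left(W,X \right)} = -48 + 6 \cdot 1 W = -48 + 6 W$)
$P{\left(N,O \right)} = \left(-48 + 7 N\right)^{2}$ ($P{\left(N,O \right)} = \left(\left(-48 + 6 N\right) + N\right)^{2} = \left(-48 + 7 N\right)^{2}$)
$a{\left(u \right)} = u^{2}$
$P{\left(-8,-2 \right)} a{\left(-6 \right)} \left(-97\right) = \left(-48 + 7 \left(-8\right)\right)^{2} \left(-6\right)^{2} \left(-97\right) = \left(-48 - 56\right)^{2} \cdot 36 \left(-97\right) = \left(-104\right)^{2} \cdot 36 \left(-97\right) = 10816 \cdot 36 \left(-97\right) = 389376 \left(-97\right) = -37769472$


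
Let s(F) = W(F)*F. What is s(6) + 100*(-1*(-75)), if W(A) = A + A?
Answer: 7572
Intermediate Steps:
W(A) = 2*A
s(F) = 2*F**2 (s(F) = (2*F)*F = 2*F**2)
s(6) + 100*(-1*(-75)) = 2*6**2 + 100*(-1*(-75)) = 2*36 + 100*75 = 72 + 7500 = 7572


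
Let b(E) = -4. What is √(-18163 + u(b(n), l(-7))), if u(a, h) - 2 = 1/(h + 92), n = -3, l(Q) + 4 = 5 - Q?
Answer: I*√1816099/10 ≈ 134.76*I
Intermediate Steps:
l(Q) = 1 - Q (l(Q) = -4 + (5 - Q) = 1 - Q)
u(a, h) = 2 + 1/(92 + h) (u(a, h) = 2 + 1/(h + 92) = 2 + 1/(92 + h))
√(-18163 + u(b(n), l(-7))) = √(-18163 + (185 + 2*(1 - 1*(-7)))/(92 + (1 - 1*(-7)))) = √(-18163 + (185 + 2*(1 + 7))/(92 + (1 + 7))) = √(-18163 + (185 + 2*8)/(92 + 8)) = √(-18163 + (185 + 16)/100) = √(-18163 + (1/100)*201) = √(-18163 + 201/100) = √(-1816099/100) = I*√1816099/10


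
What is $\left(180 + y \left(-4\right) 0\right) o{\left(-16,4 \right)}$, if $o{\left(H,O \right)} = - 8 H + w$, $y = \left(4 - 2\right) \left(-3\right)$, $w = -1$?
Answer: $22860$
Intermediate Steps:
$y = -6$ ($y = 2 \left(-3\right) = -6$)
$o{\left(H,O \right)} = -1 - 8 H$ ($o{\left(H,O \right)} = - 8 H - 1 = -1 - 8 H$)
$\left(180 + y \left(-4\right) 0\right) o{\left(-16,4 \right)} = \left(180 + \left(-6\right) \left(-4\right) 0\right) \left(-1 - -128\right) = \left(180 + 24 \cdot 0\right) \left(-1 + 128\right) = \left(180 + 0\right) 127 = 180 \cdot 127 = 22860$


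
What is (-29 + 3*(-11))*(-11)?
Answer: 682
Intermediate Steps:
(-29 + 3*(-11))*(-11) = (-29 - 33)*(-11) = -62*(-11) = 682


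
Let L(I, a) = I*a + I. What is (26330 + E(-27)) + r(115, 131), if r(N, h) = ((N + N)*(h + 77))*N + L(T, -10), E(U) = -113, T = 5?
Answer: 5527772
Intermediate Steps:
L(I, a) = I + I*a
r(N, h) = -45 + 2*N²*(77 + h) (r(N, h) = ((N + N)*(h + 77))*N + 5*(1 - 10) = ((2*N)*(77 + h))*N + 5*(-9) = (2*N*(77 + h))*N - 45 = 2*N²*(77 + h) - 45 = -45 + 2*N²*(77 + h))
(26330 + E(-27)) + r(115, 131) = (26330 - 113) + (-45 + 154*115² + 2*131*115²) = 26217 + (-45 + 154*13225 + 2*131*13225) = 26217 + (-45 + 2036650 + 3464950) = 26217 + 5501555 = 5527772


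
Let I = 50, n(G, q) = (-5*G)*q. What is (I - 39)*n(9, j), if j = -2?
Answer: 990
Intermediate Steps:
n(G, q) = -5*G*q
(I - 39)*n(9, j) = (50 - 39)*(-5*9*(-2)) = 11*90 = 990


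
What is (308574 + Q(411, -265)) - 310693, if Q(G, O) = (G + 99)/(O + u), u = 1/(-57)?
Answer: -16019342/7553 ≈ -2120.9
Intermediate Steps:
u = -1/57 (u = 1*(-1/57) = -1/57 ≈ -0.017544)
Q(G, O) = (99 + G)/(-1/57 + O) (Q(G, O) = (G + 99)/(O - 1/57) = (99 + G)/(-1/57 + O))
(308574 + Q(411, -265)) - 310693 = (308574 + 57*(99 + 411)/(-1 + 57*(-265))) - 310693 = (308574 + 57*510/(-1 - 15105)) - 310693 = (308574 + 57*510/(-15106)) - 310693 = (308574 + 57*(-1/15106)*510) - 310693 = (308574 - 14535/7553) - 310693 = 2330644887/7553 - 310693 = -16019342/7553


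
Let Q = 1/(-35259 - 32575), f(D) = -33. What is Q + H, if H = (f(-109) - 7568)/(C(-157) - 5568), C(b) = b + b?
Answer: 128900088/99749897 ≈ 1.2922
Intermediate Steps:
C(b) = 2*b
Q = -1/67834 (Q = 1/(-67834) = -1/67834 ≈ -1.4742e-5)
H = 7601/5882 (H = (-33 - 7568)/(2*(-157) - 5568) = -7601/(-314 - 5568) = -7601/(-5882) = -7601*(-1/5882) = 7601/5882 ≈ 1.2922)
Q + H = -1/67834 + 7601/5882 = 128900088/99749897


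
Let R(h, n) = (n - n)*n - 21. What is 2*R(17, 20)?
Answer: -42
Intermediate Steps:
R(h, n) = -21 (R(h, n) = 0*n - 21 = 0 - 21 = -21)
2*R(17, 20) = 2*(-21) = -42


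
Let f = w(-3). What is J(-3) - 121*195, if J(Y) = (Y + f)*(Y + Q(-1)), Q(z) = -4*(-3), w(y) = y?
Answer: -23649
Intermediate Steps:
Q(z) = 12
f = -3
J(Y) = (-3 + Y)*(12 + Y) (J(Y) = (Y - 3)*(Y + 12) = (-3 + Y)*(12 + Y))
J(-3) - 121*195 = (-36 + (-3)**2 + 9*(-3)) - 121*195 = (-36 + 9 - 27) - 23595 = -54 - 23595 = -23649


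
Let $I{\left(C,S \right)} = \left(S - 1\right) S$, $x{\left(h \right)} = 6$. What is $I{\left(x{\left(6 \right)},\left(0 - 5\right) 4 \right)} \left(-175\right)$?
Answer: $-73500$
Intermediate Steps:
$I{\left(C,S \right)} = S \left(-1 + S\right)$ ($I{\left(C,S \right)} = \left(-1 + S\right) S = S \left(-1 + S\right)$)
$I{\left(x{\left(6 \right)},\left(0 - 5\right) 4 \right)} \left(-175\right) = \left(0 - 5\right) 4 \left(-1 + \left(0 - 5\right) 4\right) \left(-175\right) = \left(-5\right) 4 \left(-1 - 20\right) \left(-175\right) = - 20 \left(-1 - 20\right) \left(-175\right) = \left(-20\right) \left(-21\right) \left(-175\right) = 420 \left(-175\right) = -73500$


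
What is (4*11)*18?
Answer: 792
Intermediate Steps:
(4*11)*18 = 44*18 = 792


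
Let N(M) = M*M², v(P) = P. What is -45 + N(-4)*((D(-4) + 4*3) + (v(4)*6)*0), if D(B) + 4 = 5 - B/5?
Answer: -4641/5 ≈ -928.20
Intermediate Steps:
D(B) = 1 - B/5 (D(B) = -4 + (5 - B/5) = 1 - B/5)
N(M) = M³
-45 + N(-4)*((D(-4) + 4*3) + (v(4)*6)*0) = -45 + (-4)³*(((1 - ⅕*(-4)) + 4*3) + (4*6)*0) = -45 - 64*(((1 + ⅘) + 12) + 24*0) = -45 - 64*((9/5 + 12) + 0) = -45 - 64*(69/5 + 0) = -45 - 64*69/5 = -45 - 4416/5 = -4641/5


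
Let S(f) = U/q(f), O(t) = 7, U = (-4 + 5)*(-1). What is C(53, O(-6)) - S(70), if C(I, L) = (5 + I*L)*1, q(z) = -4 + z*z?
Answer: 1840897/4896 ≈ 376.00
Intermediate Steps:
U = -1 (U = 1*(-1) = -1)
q(z) = -4 + z²
C(I, L) = 5 + I*L
S(f) = -1/(-4 + f²)
C(53, O(-6)) - S(70) = (5 + 53*7) - (-1)/(-4 + 70²) = (5 + 371) - (-1)/(-4 + 4900) = 376 - (-1)/4896 = 376 - 1*(-1/4896) = 376 + 1/4896 = 1840897/4896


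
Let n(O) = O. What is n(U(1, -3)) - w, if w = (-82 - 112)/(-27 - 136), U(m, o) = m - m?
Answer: -194/163 ≈ -1.1902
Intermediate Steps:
U(m, o) = 0
w = 194/163 (w = -194/(-163) = -194*(-1/163) = 194/163 ≈ 1.1902)
n(U(1, -3)) - w = 0 - 1*194/163 = 0 - 194/163 = -194/163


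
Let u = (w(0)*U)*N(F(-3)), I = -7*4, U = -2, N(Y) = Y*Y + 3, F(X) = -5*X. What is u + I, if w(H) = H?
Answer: -28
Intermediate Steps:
N(Y) = 3 + Y² (N(Y) = Y² + 3 = 3 + Y²)
I = -28
u = 0 (u = (0*(-2))*(3 + (-5*(-3))²) = 0*(3 + 15²) = 0*(3 + 225) = 0*228 = 0)
u + I = 0 - 28 = -28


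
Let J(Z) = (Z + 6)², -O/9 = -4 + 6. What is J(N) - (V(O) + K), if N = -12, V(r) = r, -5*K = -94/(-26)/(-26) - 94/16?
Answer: 356909/6760 ≈ 52.797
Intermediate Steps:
K = 8131/6760 (K = -(-94/(-26)/(-26) - 94/16)/5 = -(-94*(-1/26)*(-1/26) - 94*1/16)/5 = -((47/13)*(-1/26) - 47/8)/5 = -(-47/338 - 47/8)/5 = -⅕*(-8131/1352) = 8131/6760 ≈ 1.2028)
O = -18 (O = -9*(-4 + 6) = -9*2 = -18)
J(Z) = (6 + Z)²
J(N) - (V(O) + K) = (6 - 12)² - (-18 + 8131/6760) = (-6)² - 1*(-113549/6760) = 36 + 113549/6760 = 356909/6760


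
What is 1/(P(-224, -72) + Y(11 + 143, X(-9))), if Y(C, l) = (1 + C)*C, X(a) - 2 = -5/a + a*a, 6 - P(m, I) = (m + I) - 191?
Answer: 1/24363 ≈ 4.1046e-5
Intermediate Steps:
P(m, I) = 197 - I - m (P(m, I) = 6 - ((m + I) - 191) = 6 - ((I + m) - 191) = 6 - (-191 + I + m) = 6 + (191 - I - m) = 197 - I - m)
X(a) = 2 + a² - 5/a (X(a) = 2 + (-5/a + a*a) = 2 + (-5/a + a²) = 2 + (a² - 5/a) = 2 + a² - 5/a)
Y(C, l) = C*(1 + C)
1/(P(-224, -72) + Y(11 + 143, X(-9))) = 1/((197 - 1*(-72) - 1*(-224)) + (11 + 143)*(1 + (11 + 143))) = 1/((197 + 72 + 224) + 154*(1 + 154)) = 1/(493 + 154*155) = 1/(493 + 23870) = 1/24363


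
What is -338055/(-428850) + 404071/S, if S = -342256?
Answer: -1919483209/4892549520 ≈ -0.39233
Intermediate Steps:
-338055/(-428850) + 404071/S = -338055/(-428850) + 404071/(-342256) = -338055*(-1/428850) + 404071*(-1/342256) = 22537/28590 - 404071/342256 = -1919483209/4892549520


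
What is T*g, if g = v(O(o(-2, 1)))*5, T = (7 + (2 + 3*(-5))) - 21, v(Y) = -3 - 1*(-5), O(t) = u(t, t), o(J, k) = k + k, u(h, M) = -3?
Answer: -270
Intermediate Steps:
o(J, k) = 2*k
O(t) = -3
v(Y) = 2 (v(Y) = -3 + 5 = 2)
T = -27 (T = (7 + (2 - 15)) - 21 = (7 - 13) - 21 = -6 - 21 = -27)
g = 10 (g = 2*5 = 10)
T*g = -27*10 = -270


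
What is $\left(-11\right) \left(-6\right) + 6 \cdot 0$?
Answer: $66$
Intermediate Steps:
$\left(-11\right) \left(-6\right) + 6 \cdot 0 = 66 + 0 = 66$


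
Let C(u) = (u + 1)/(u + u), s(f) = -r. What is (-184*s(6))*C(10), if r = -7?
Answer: -3542/5 ≈ -708.40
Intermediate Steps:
s(f) = 7 (s(f) = -1*(-7) = 7)
C(u) = (1 + u)/(2*u) (C(u) = (1 + u)/((2*u)) = (1 + u)*(1/(2*u)) = (1 + u)/(2*u))
(-184*s(6))*C(10) = (-184*7)*((½)*(1 + 10)/10) = -644*11/10 = -1288*11/20 = -3542/5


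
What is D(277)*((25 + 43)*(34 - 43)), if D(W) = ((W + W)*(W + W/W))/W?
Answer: -340272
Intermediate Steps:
D(W) = 2 + 2*W (D(W) = ((2*W)*(W + 1))/W = ((2*W)*(1 + W))/W = (2*W*(1 + W))/W = 2 + 2*W)
D(277)*((25 + 43)*(34 - 43)) = (2 + 2*277)*((25 + 43)*(34 - 43)) = (2 + 554)*(68*(-9)) = 556*(-612) = -340272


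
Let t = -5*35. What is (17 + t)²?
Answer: 24964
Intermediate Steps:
t = -175
(17 + t)² = (17 - 175)² = (-158)² = 24964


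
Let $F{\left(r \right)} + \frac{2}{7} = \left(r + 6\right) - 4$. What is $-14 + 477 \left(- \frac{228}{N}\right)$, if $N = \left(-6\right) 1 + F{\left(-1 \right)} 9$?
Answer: $-253778$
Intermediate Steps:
$F{\left(r \right)} = \frac{12}{7} + r$ ($F{\left(r \right)} = - \frac{2}{7} + \left(\left(r + 6\right) - 4\right) = - \frac{2}{7} + \left(\left(6 + r\right) - 4\right) = - \frac{2}{7} + \left(2 + r\right) = \frac{12}{7} + r$)
$N = \frac{3}{7}$ ($N = \left(-6\right) 1 + \left(\frac{12}{7} - 1\right) 9 = -6 + \frac{5}{7} \cdot 9 = -6 + \frac{45}{7} = \frac{3}{7} \approx 0.42857$)
$-14 + 477 \left(- \frac{228}{N}\right) = -14 + 477 \left(- \frac{228}{\frac{3}{7}}\right) = -14 + 477 \left(\left(-228\right) \frac{7}{3}\right) = -14 + 477 \left(-532\right) = -14 - 253764 = -253778$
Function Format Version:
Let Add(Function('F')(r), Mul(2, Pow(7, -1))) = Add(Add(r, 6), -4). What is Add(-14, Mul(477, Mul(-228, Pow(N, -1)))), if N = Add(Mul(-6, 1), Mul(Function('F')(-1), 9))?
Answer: -253778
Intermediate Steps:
Function('F')(r) = Add(Rational(12, 7), r) (Function('F')(r) = Add(Rational(-2, 7), Add(Add(r, 6), -4)) = Add(Rational(-2, 7), Add(Add(6, r), -4)) = Add(Rational(-2, 7), Add(2, r)) = Add(Rational(12, 7), r))
N = Rational(3, 7) (N = Add(Mul(-6, 1), Mul(Add(Rational(12, 7), -1), 9)) = Add(-6, Mul(Rational(5, 7), 9)) = Add(-6, Rational(45, 7)) = Rational(3, 7) ≈ 0.42857)
Add(-14, Mul(477, Mul(-228, Pow(N, -1)))) = Add(-14, Mul(477, Mul(-228, Pow(Rational(3, 7), -1)))) = Add(-14, Mul(477, Mul(-228, Rational(7, 3)))) = Add(-14, Mul(477, -532)) = Add(-14, -253764) = -253778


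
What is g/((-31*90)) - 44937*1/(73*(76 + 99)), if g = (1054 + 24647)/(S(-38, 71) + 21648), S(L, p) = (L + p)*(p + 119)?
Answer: -233368405561/66337355700 ≈ -3.5179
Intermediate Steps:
S(L, p) = (119 + p)*(L + p) (S(L, p) = (L + p)*(119 + p) = (119 + p)*(L + p))
g = 8567/9306 (g = (1054 + 24647)/((71² + 119*(-38) + 119*71 - 38*71) + 21648) = 25701/((5041 - 4522 + 8449 - 2698) + 21648) = 25701/(6270 + 21648) = 25701/27918 = 25701*(1/27918) = 8567/9306 ≈ 0.92059)
g/((-31*90)) - 44937*1/(73*(76 + 99)) = 8567/(9306*((-31*90))) - 44937*1/(73*(76 + 99)) = (8567/9306)/(-2790) - 44937/(175*73) = (8567/9306)*(-1/2790) - 44937/12775 = -8567/25963740 - 44937*1/12775 = -8567/25963740 - 44937/12775 = -233368405561/66337355700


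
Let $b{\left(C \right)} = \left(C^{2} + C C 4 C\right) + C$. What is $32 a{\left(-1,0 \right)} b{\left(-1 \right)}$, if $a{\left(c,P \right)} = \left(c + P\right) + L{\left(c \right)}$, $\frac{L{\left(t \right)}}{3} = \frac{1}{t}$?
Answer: $512$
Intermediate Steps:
$L{\left(t \right)} = \frac{3}{t}$
$b{\left(C \right)} = C + C^{2} + 4 C^{3}$ ($b{\left(C \right)} = \left(C^{2} + C^{2} \cdot 4 C\right) + C = \left(C^{2} + 4 C^{2} C\right) + C = \left(C^{2} + 4 C^{3}\right) + C = C + C^{2} + 4 C^{3}$)
$a{\left(c,P \right)} = P + c + \frac{3}{c}$ ($a{\left(c,P \right)} = \left(c + P\right) + \frac{3}{c} = \left(P + c\right) + \frac{3}{c} = P + c + \frac{3}{c}$)
$32 a{\left(-1,0 \right)} b{\left(-1 \right)} = 32 \left(0 - 1 + \frac{3}{-1}\right) \left(- (1 - 1 + 4 \left(-1\right)^{2})\right) = 32 \left(0 - 1 + 3 \left(-1\right)\right) \left(- (1 - 1 + 4 \cdot 1)\right) = 32 \left(0 - 1 - 3\right) \left(- (1 - 1 + 4)\right) = 32 \left(-4\right) \left(\left(-1\right) 4\right) = \left(-128\right) \left(-4\right) = 512$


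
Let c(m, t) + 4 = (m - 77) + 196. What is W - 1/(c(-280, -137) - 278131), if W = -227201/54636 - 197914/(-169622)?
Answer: -964470459189617/322387395122904 ≈ -2.9916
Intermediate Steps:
c(m, t) = 115 + m (c(m, t) = -4 + ((m - 77) + 196) = -4 + ((-77 + m) + 196) = -4 + (119 + m) = 115 + m)
W = -13862529359/4633733796 (W = -227201*1/54636 - 197914*(-1/169622) = -227201/54636 + 98957/84811 = -13862529359/4633733796 ≈ -2.9917)
W - 1/(c(-280, -137) - 278131) = -13862529359/4633733796 - 1/((115 - 280) - 278131) = -13862529359/4633733796 - 1/(-165 - 278131) = -13862529359/4633733796 - 1/(-278296) = -13862529359/4633733796 - 1*(-1/278296) = -13862529359/4633733796 + 1/278296 = -964470459189617/322387395122904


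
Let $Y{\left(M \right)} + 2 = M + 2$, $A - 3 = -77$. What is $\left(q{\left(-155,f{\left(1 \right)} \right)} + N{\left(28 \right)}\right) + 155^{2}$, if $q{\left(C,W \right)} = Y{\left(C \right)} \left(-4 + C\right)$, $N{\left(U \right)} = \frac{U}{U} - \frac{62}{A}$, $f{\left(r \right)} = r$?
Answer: $\frac{1800858}{37} \approx 48672.0$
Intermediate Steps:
$A = -74$ ($A = 3 - 77 = -74$)
$Y{\left(M \right)} = M$ ($Y{\left(M \right)} = -2 + \left(M + 2\right) = -2 + \left(2 + M\right) = M$)
$N{\left(U \right)} = \frac{68}{37}$ ($N{\left(U \right)} = \frac{U}{U} - \frac{62}{-74} = 1 - - \frac{31}{37} = 1 + \frac{31}{37} = \frac{68}{37}$)
$q{\left(C,W \right)} = C \left(-4 + C\right)$
$\left(q{\left(-155,f{\left(1 \right)} \right)} + N{\left(28 \right)}\right) + 155^{2} = \left(- 155 \left(-4 - 155\right) + \frac{68}{37}\right) + 155^{2} = \left(\left(-155\right) \left(-159\right) + \frac{68}{37}\right) + 24025 = \left(24645 + \frac{68}{37}\right) + 24025 = \frac{911933}{37} + 24025 = \frac{1800858}{37}$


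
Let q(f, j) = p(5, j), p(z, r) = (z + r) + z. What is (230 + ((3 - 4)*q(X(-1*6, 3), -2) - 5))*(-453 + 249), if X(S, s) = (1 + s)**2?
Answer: -44268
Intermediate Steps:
p(z, r) = r + 2*z (p(z, r) = (r + z) + z = r + 2*z)
q(f, j) = 10 + j (q(f, j) = j + 2*5 = j + 10 = 10 + j)
(230 + ((3 - 4)*q(X(-1*6, 3), -2) - 5))*(-453 + 249) = (230 + ((3 - 4)*(10 - 2) - 5))*(-453 + 249) = (230 + (-1*8 - 5))*(-204) = (230 + (-8 - 5))*(-204) = (230 - 13)*(-204) = 217*(-204) = -44268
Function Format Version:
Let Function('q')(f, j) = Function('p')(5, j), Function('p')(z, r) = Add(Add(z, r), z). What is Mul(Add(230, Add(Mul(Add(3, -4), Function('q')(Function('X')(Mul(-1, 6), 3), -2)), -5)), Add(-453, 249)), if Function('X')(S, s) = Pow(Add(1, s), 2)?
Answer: -44268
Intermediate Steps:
Function('p')(z, r) = Add(r, Mul(2, z)) (Function('p')(z, r) = Add(Add(r, z), z) = Add(r, Mul(2, z)))
Function('q')(f, j) = Add(10, j) (Function('q')(f, j) = Add(j, Mul(2, 5)) = Add(j, 10) = Add(10, j))
Mul(Add(230, Add(Mul(Add(3, -4), Function('q')(Function('X')(Mul(-1, 6), 3), -2)), -5)), Add(-453, 249)) = Mul(Add(230, Add(Mul(Add(3, -4), Add(10, -2)), -5)), Add(-453, 249)) = Mul(Add(230, Add(Mul(-1, 8), -5)), -204) = Mul(Add(230, Add(-8, -5)), -204) = Mul(Add(230, -13), -204) = Mul(217, -204) = -44268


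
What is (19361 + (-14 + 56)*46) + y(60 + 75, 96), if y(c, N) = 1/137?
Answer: 2917142/137 ≈ 21293.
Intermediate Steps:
y(c, N) = 1/137
(19361 + (-14 + 56)*46) + y(60 + 75, 96) = (19361 + (-14 + 56)*46) + 1/137 = (19361 + 42*46) + 1/137 = (19361 + 1932) + 1/137 = 21293 + 1/137 = 2917142/137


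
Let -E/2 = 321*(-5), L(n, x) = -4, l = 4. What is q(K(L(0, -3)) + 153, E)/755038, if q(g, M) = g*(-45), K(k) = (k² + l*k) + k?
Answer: -6705/755038 ≈ -0.0088803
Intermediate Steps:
E = 3210 (E = -642*(-5) = -2*(-1605) = 3210)
K(k) = k² + 5*k (K(k) = (k² + 4*k) + k = k² + 5*k)
q(g, M) = -45*g
q(K(L(0, -3)) + 153, E)/755038 = -45*(-4*(5 - 4) + 153)/755038 = -45*(-4*1 + 153)*(1/755038) = -45*(-4 + 153)*(1/755038) = -45*149*(1/755038) = -6705*1/755038 = -6705/755038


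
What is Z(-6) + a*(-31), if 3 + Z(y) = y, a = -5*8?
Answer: 1231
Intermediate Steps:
a = -40
Z(y) = -3 + y
Z(-6) + a*(-31) = (-3 - 6) - 40*(-31) = -9 + 1240 = 1231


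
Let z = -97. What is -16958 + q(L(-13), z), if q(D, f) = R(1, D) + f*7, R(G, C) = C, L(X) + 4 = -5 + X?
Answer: -17659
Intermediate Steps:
L(X) = -9 + X (L(X) = -4 + (-5 + X) = -9 + X)
q(D, f) = D + 7*f (q(D, f) = D + f*7 = D + 7*f)
-16958 + q(L(-13), z) = -16958 + ((-9 - 13) + 7*(-97)) = -16958 + (-22 - 679) = -16958 - 701 = -17659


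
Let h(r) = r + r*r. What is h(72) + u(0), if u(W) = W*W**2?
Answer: 5256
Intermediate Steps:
h(r) = r + r**2
u(W) = W**3
h(72) + u(0) = 72*(1 + 72) + 0**3 = 72*73 + 0 = 5256 + 0 = 5256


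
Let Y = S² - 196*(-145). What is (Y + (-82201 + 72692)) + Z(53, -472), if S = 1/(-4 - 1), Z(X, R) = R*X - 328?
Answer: -160824/25 ≈ -6433.0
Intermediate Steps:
Z(X, R) = -328 + R*X
S = -⅕ (S = 1/(-5) = -⅕ ≈ -0.20000)
Y = 710501/25 (Y = (-⅕)² - 196*(-145) = 1/25 + 28420 = 710501/25 ≈ 28420.)
(Y + (-82201 + 72692)) + Z(53, -472) = (710501/25 + (-82201 + 72692)) + (-328 - 472*53) = (710501/25 - 9509) + (-328 - 25016) = 472776/25 - 25344 = -160824/25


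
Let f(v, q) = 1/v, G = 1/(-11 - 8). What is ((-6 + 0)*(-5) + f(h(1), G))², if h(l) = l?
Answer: 961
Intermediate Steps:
G = -1/19 (G = 1/(-19) = -1/19 ≈ -0.052632)
((-6 + 0)*(-5) + f(h(1), G))² = ((-6 + 0)*(-5) + 1/1)² = (-6*(-5) + 1)² = (30 + 1)² = 31² = 961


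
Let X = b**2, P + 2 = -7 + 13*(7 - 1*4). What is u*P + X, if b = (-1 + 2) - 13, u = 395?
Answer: 11994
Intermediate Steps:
b = -12 (b = 1 - 13 = -12)
P = 30 (P = -2 + (-7 + 13*(7 - 1*4)) = -2 + (-7 + 13*(7 - 4)) = -2 + (-7 + 13*3) = -2 + (-7 + 39) = -2 + 32 = 30)
X = 144 (X = (-12)**2 = 144)
u*P + X = 395*30 + 144 = 11850 + 144 = 11994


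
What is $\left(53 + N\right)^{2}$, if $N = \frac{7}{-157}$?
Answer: $\frac{69122596}{24649} \approx 2804.3$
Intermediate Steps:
$N = - \frac{7}{157}$ ($N = 7 \left(- \frac{1}{157}\right) = - \frac{7}{157} \approx -0.044586$)
$\left(53 + N\right)^{2} = \left(53 - \frac{7}{157}\right)^{2} = \left(\frac{8314}{157}\right)^{2} = \frac{69122596}{24649}$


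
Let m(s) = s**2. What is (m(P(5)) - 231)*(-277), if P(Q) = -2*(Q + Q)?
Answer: -46813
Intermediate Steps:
P(Q) = -4*Q
(m(P(5)) - 231)*(-277) = ((-4*5)**2 - 231)*(-277) = ((-20)**2 - 231)*(-277) = (400 - 231)*(-277) = 169*(-277) = -46813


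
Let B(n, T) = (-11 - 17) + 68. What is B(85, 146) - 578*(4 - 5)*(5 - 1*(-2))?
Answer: 4086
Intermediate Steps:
B(n, T) = 40 (B(n, T) = -28 + 68 = 40)
B(85, 146) - 578*(4 - 5)*(5 - 1*(-2)) = 40 - 578*(4 - 5)*(5 - 1*(-2)) = 40 - 578*(-(5 + 2)) = 40 - 578*(-1*7) = 40 - 578*(-7) = 40 - 1*(-4046) = 40 + 4046 = 4086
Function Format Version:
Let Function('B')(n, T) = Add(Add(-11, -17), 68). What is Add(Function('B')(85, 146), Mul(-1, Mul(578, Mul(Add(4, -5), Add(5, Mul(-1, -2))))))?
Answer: 4086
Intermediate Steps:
Function('B')(n, T) = 40 (Function('B')(n, T) = Add(-28, 68) = 40)
Add(Function('B')(85, 146), Mul(-1, Mul(578, Mul(Add(4, -5), Add(5, Mul(-1, -2)))))) = Add(40, Mul(-1, Mul(578, Mul(Add(4, -5), Add(5, Mul(-1, -2)))))) = Add(40, Mul(-1, Mul(578, Mul(-1, Add(5, 2))))) = Add(40, Mul(-1, Mul(578, Mul(-1, 7)))) = Add(40, Mul(-1, Mul(578, -7))) = Add(40, Mul(-1, -4046)) = Add(40, 4046) = 4086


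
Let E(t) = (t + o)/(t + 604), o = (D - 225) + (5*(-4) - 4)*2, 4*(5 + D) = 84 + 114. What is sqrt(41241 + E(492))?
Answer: sqrt(12384909463)/548 ≈ 203.08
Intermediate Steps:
D = 89/2 (D = -5 + (84 + 114)/4 = -5 + (1/4)*198 = -5 + 99/2 = 89/2 ≈ 44.500)
o = -457/2 (o = (89/2 - 225) + (5*(-4) - 4)*2 = -361/2 + (-20 - 4)*2 = -361/2 - 24*2 = -361/2 - 48 = -457/2 ≈ -228.50)
E(t) = (-457/2 + t)/(604 + t) (E(t) = (t - 457/2)/(t + 604) = (-457/2 + t)/(604 + t))
sqrt(41241 + E(492)) = sqrt(41241 + (-457/2 + 492)/(604 + 492)) = sqrt(41241 + (527/2)/1096) = sqrt(41241 + (1/1096)*(527/2)) = sqrt(41241 + 527/2192) = sqrt(90400799/2192) = sqrt(12384909463)/548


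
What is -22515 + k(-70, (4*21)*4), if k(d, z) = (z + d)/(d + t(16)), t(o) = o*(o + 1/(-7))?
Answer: -14476214/643 ≈ -22514.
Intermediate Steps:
t(o) = o*(-⅐ + o) (t(o) = o*(o - ⅐) = o*(-⅐ + o))
k(d, z) = (d + z)/(1776/7 + d) (k(d, z) = (z + d)/(d + 16*(-⅐ + 16)) = (d + z)/(d + 16*(111/7)) = (d + z)/(d + 1776/7) = (d + z)/(1776/7 + d))
-22515 + k(-70, (4*21)*4) = -22515 + 7*(-70 + (4*21)*4)/(1776 + 7*(-70)) = -22515 + 7*(-70 + 84*4)/(1776 - 490) = -22515 + 7*(-70 + 336)/1286 = -22515 + 7*(1/1286)*266 = -22515 + 931/643 = -14476214/643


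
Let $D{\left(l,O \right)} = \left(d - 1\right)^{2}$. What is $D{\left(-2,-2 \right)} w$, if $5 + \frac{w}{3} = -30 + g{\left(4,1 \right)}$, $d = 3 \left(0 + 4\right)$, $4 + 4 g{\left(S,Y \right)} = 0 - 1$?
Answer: $- \frac{52635}{4} \approx -13159.0$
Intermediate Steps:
$g{\left(S,Y \right)} = - \frac{5}{4}$ ($g{\left(S,Y \right)} = -1 + \frac{0 - 1}{4} = -1 + \frac{1}{4} \left(-1\right) = -1 - \frac{1}{4} = - \frac{5}{4}$)
$d = 12$ ($d = 3 \cdot 4 = 12$)
$D{\left(l,O \right)} = 121$ ($D{\left(l,O \right)} = \left(12 - 1\right)^{2} = 11^{2} = 121$)
$w = - \frac{435}{4}$ ($w = -15 + 3 \left(-30 - \frac{5}{4}\right) = -15 + 3 \left(- \frac{125}{4}\right) = -15 - \frac{375}{4} = - \frac{435}{4} \approx -108.75$)
$D{\left(-2,-2 \right)} w = 121 \left(- \frac{435}{4}\right) = - \frac{52635}{4}$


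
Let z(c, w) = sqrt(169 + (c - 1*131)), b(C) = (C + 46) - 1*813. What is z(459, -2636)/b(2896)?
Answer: sqrt(497)/2129 ≈ 0.010471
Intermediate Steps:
b(C) = -767 + C (b(C) = (46 + C) - 813 = -767 + C)
z(c, w) = sqrt(38 + c) (z(c, w) = sqrt(169 + (c - 131)) = sqrt(169 + (-131 + c)) = sqrt(38 + c))
z(459, -2636)/b(2896) = sqrt(38 + 459)/(-767 + 2896) = sqrt(497)/2129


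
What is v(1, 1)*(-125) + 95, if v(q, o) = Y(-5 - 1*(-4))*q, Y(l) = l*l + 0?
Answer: -30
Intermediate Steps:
Y(l) = l**2 (Y(l) = l**2 + 0 = l**2)
v(q, o) = q (v(q, o) = (-5 - 1*(-4))**2*q = (-5 + 4)**2*q = (-1)**2*q = 1*q = q)
v(1, 1)*(-125) + 95 = 1*(-125) + 95 = -125 + 95 = -30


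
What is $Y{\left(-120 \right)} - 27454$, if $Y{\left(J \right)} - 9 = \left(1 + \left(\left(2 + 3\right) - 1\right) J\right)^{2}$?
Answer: $201996$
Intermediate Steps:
$Y{\left(J \right)} = 9 + \left(1 + 4 J\right)^{2}$ ($Y{\left(J \right)} = 9 + \left(1 + \left(\left(2 + 3\right) - 1\right) J\right)^{2} = 9 + \left(1 + \left(5 - 1\right) J\right)^{2} = 9 + \left(1 + 4 J\right)^{2}$)
$Y{\left(-120 \right)} - 27454 = \left(9 + \left(1 + 4 \left(-120\right)\right)^{2}\right) - 27454 = \left(9 + \left(1 - 480\right)^{2}\right) - 27454 = \left(9 + \left(-479\right)^{2}\right) - 27454 = \left(9 + 229441\right) - 27454 = 229450 - 27454 = 201996$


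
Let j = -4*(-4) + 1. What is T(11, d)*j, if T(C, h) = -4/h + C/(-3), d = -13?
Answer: -2227/39 ≈ -57.103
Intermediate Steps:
T(C, h) = -4/h - C/3 (T(C, h) = -4/h + C*(-⅓) = -4/h - C/3)
j = 17 (j = 16 + 1 = 17)
T(11, d)*j = (-4/(-13) - ⅓*11)*17 = (-4*(-1/13) - 11/3)*17 = (4/13 - 11/3)*17 = -131/39*17 = -2227/39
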